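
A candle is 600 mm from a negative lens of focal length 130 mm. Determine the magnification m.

m = +0.178

For a negative lens, f = -130 mm.
1/d_i = 1/f − 1/d_o = 1/(-130.0) − 1/(600) = -0.009359, so d_i = -106.8 mm.
m = −d_i/d_o = −(-106.8)/(600) = +0.178.
The image is virtual, upright and reduced, on the same side as the object.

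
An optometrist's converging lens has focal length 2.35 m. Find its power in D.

P = 1/f = 1/(2.35 m) = +0.426 D.

P = +0.426 D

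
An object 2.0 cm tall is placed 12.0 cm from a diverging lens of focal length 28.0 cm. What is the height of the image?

1.40 cm

For a diverging lens, f = -28.0 cm.
1/d_i = 1/f − 1/d_o = 1/(-28.00) − 1/(12.0) = -0.1190, so d_i = -8.400 cm.
m = −d_i/d_o = +0.7000.
|h_i| = |m|·h_o = 0.7000 × 2.0 = 1.40 cm. The image is virtual, upright and reduced, on the same side as the object.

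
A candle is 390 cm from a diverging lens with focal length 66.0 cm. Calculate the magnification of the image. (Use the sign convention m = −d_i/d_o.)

For a diverging lens, f = -66.0 cm.
1/d_i = 1/f − 1/d_o = 1/(-66.00) − 1/(390) = -0.01772, so d_i = -56.45 cm.
m = −d_i/d_o = −(-56.45)/(390) = +0.145.
The image is virtual, upright and reduced, on the same side as the object.

m = +0.145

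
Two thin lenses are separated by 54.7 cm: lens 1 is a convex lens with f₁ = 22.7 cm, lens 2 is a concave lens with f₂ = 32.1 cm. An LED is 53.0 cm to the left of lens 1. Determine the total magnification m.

m = -0.511

Lens 1: 1/d_i1 = 1/(22.7) − 1/(53.0) = 0.02518, so d_i1 = 39.71 cm; m₁ = −d_i1/d_o1 = -0.7492.
d_o2 = 54.7 − (39.71) = 14.99 cm.
f₂ = −32.1 cm (diverging).
Lens 2: 1/d_i2 = 1/(-32.1) − 1/(14.99) = -0.09786, so d_i2 = -10.22 cm; m₂ = −d_i2/d_o2 = +0.6817.
m = m₁·m₂ = (-0.7492)(+0.6817) = -0.511.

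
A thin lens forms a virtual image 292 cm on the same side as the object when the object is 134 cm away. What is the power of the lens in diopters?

Virtual image ⇒ d_i = −292 cm.
1/f = 1/d_o + 1/d_i = 1/(134) + 1/(-292) = 0.004038 cm⁻¹.
f = 247.6 cm = 2.476 m, so P = 1/f = +0.404 D.

P = +0.404 D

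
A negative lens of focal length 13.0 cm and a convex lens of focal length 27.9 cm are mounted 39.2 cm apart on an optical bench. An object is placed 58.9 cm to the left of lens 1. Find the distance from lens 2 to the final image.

Lens 1 is diverging, so f₁ = −13.0 cm.
Lens 1: 1/d_i1 = 1/f₁ − 1/d_o1 = 1/(-13.0) − 1/(58.9) = -0.09390, so d_i1 = -10.65 cm.
The intermediate image is 10.65 cm to the left of lens 1 (virtual), which is 39.2 − (-10.65) = 49.85 cm to the left of lens 2, so d_o2 = +49.85 cm.
Lens 2: 1/d_i2 = 1/f₂ − 1/d_o2 = 1/(27.9) − 1/(49.85) = 0.01578, so d_i2 = 63.4 cm.
The final image is real, 63.4 cm to the right of lens 2 (overall magnification ≈ -0.23).

63.4 cm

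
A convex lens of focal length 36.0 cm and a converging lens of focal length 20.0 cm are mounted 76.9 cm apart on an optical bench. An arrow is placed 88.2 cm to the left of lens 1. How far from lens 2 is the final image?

Lens 1: 1/d_i1 = 1/f₁ − 1/d_o1 = 1/(36.0) − 1/(88.2) = 0.01644, so d_i1 = 60.83 cm.
The intermediate image is 60.83 cm to the right of lens 1, which is 76.9 − (60.83) = 16.07 cm to the left of lens 2, so d_o2 = +16.07 cm.
Lens 2: 1/d_i2 = 1/f₂ − 1/d_o2 = 1/(20.0) − 1/(16.07) = -0.01223, so d_i2 = -81.8 cm.
The final image is virtual, 81.8 cm to the left of lens 2 (overall magnification ≈ -3.5).

81.8 cm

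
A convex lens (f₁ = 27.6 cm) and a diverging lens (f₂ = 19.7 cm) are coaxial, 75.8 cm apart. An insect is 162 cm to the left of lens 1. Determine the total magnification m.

m = -0.0650

Lens 1: 1/d_i1 = 1/(27.6) − 1/(162) = 0.03006, so d_i1 = 33.27 cm; m₁ = −d_i1/d_o1 = -0.2054.
d_o2 = 75.8 − (33.27) = 42.53 cm.
f₂ = −19.7 cm (diverging).
Lens 2: 1/d_i2 = 1/(-19.7) − 1/(42.53) = -0.07427, so d_i2 = -13.46 cm; m₂ = −d_i2/d_o2 = +0.3166.
m = m₁·m₂ = (-0.2054)(+0.3166) = -0.0650.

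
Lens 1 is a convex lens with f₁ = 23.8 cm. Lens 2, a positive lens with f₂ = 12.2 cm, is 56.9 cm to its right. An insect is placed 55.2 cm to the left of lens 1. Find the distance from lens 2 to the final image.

64.2 cm

Lens 1: 1/d_i1 = 1/f₁ − 1/d_o1 = 1/(23.8) − 1/(55.2) = 0.02390, so d_i1 = 41.84 cm.
The intermediate image is 41.84 cm to the right of lens 1, which is 56.9 − (41.84) = 15.06 cm to the left of lens 2, so d_o2 = +15.06 cm.
Lens 2: 1/d_i2 = 1/f₂ − 1/d_o2 = 1/(12.2) − 1/(15.06) = 0.01557, so d_i2 = 64.2 cm.
The final image is real, 64.2 cm to the right of lens 2 (overall magnification ≈ 3.2).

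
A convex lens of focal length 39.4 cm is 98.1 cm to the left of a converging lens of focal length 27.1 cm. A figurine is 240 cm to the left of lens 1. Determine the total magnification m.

Lens 1: 1/d_i1 = 1/(39.4) − 1/(240) = 0.02121, so d_i1 = 47.14 cm; m₁ = −d_i1/d_o1 = -0.1964.
d_o2 = 98.1 − (47.14) = 50.96 cm.
Lens 2: 1/d_i2 = 1/(27.1) − 1/(50.96) = 0.01728, so d_i2 = 57.88 cm; m₂ = −d_i2/d_o2 = -1.136.
m = m₁·m₂ = (-0.1964)(-1.136) = +0.223.

m = +0.223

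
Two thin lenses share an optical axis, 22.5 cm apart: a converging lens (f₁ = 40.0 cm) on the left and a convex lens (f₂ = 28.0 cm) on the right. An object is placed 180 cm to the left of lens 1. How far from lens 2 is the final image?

Lens 1: 1/d_i1 = 1/f₁ − 1/d_o1 = 1/(40.0) − 1/(180) = 0.01944, so d_i1 = 51.43 cm.
The intermediate image is 51.43 cm to the right of lens 1, which lies 28.93 cm to the right of lens 2 — a virtual object — so d_o2 = −28.93 cm.
Lens 2: 1/d_i2 = 1/f₂ − 1/d_o2 = 1/(28.0) − 1/(-28.93) = 0.07028, so d_i2 = 14.2 cm.
The final image is real, 14.2 cm to the right of lens 2 (overall magnification ≈ -0.14).

14.2 cm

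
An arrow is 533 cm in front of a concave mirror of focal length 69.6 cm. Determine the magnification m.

m = -0.150

1/d_i = 1/f − 1/d_o = 1/(69.60) − 1/(533) = 0.01249, so d_i = 80.05 cm.
m = −d_i/d_o = −(80.05)/(533) = -0.150.
The image is real, inverted and reduced, in front of the mirror.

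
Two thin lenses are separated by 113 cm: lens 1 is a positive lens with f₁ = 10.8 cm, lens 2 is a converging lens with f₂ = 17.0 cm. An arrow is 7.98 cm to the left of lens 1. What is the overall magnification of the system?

m = -0.514

Lens 1: 1/d_i1 = 1/(10.8) − 1/(7.98) = -0.03272, so d_i1 = -30.56 cm; m₁ = −d_i1/d_o1 = +3.830.
d_o2 = 113 − (-30.56) = 143.6 cm.
Lens 2: 1/d_i2 = 1/(17.0) − 1/(143.6) = 0.05186, so d_i2 = 19.28 cm; m₂ = −d_i2/d_o2 = -0.1343.
m = m₁·m₂ = (+3.830)(-0.1343) = -0.514.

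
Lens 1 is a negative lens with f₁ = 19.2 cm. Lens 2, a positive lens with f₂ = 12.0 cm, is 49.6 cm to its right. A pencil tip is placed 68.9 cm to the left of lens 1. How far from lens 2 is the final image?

Lens 1 is diverging, so f₁ = −19.2 cm.
Lens 1: 1/d_i1 = 1/f₁ − 1/d_o1 = 1/(-19.2) − 1/(68.9) = -0.06660, so d_i1 = -15.02 cm.
The intermediate image is 15.02 cm to the left of lens 1 (virtual), which is 49.6 − (-15.02) = 64.62 cm to the left of lens 2, so d_o2 = +64.62 cm.
Lens 2: 1/d_i2 = 1/f₂ − 1/d_o2 = 1/(12.0) − 1/(64.62) = 0.06786, so d_i2 = 14.7 cm.
The final image is real, 14.7 cm to the right of lens 2 (overall magnification ≈ -0.050).

14.7 cm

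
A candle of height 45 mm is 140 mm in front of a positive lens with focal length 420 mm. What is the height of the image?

1/d_i = 1/f − 1/d_o = 1/(420.0) − 1/(140) = -0.004762, so d_i = -210.0 mm.
m = −d_i/d_o = +1.500.
|h_i| = |m|·h_o = 1.500 × 45 = 67.5 mm. The image is virtual, upright and enlarged, on the same side as the object.

67.5 mm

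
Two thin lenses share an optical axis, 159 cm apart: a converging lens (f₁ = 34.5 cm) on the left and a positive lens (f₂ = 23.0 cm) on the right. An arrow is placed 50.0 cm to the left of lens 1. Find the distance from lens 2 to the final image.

Lens 1: 1/d_i1 = 1/f₁ − 1/d_o1 = 1/(34.5) − 1/(50.0) = 0.008986, so d_i1 = 111.3 cm.
The intermediate image is 111.3 cm to the right of lens 1, which is 159 − (111.3) = 47.70 cm to the left of lens 2, so d_o2 = +47.70 cm.
Lens 2: 1/d_i2 = 1/f₂ − 1/d_o2 = 1/(23.0) − 1/(47.70) = 0.02251, so d_i2 = 44.4 cm.
The final image is real, 44.4 cm to the right of lens 2 (overall magnification ≈ 2.1).

44.4 cm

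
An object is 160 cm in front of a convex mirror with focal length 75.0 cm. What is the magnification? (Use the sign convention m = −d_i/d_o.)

For a convex mirror, f = -75.0 cm.
1/d_i = 1/f − 1/d_o = 1/(-75.00) − 1/(160) = -0.01958, so d_i = -51.06 cm.
m = −d_i/d_o = −(-51.06)/(160) = +0.319.
The image is virtual, upright and reduced, behind the mirror.

m = +0.319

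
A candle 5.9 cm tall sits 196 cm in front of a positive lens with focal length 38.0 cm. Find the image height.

1.42 cm

1/d_i = 1/f − 1/d_o = 1/(38.00) − 1/(196) = 0.02121, so d_i = 47.14 cm.
m = −d_i/d_o = -0.2405.
|h_i| = |m|·h_o = 0.2405 × 5.9 = 1.42 cm. The image is real, inverted and reduced, on the far side of the lens.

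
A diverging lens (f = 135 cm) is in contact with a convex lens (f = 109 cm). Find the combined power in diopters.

P = +0.177 D

P₁ = 1/f₁ = 1/(-1.35 m) = -0.7407 D; P₂ = 1/f₂ = 1/(1.09 m) = +0.9174 D.
For thin lenses in contact, P = P₁ + P₂ = (-0.7407) + (+0.9174) = +0.177 D.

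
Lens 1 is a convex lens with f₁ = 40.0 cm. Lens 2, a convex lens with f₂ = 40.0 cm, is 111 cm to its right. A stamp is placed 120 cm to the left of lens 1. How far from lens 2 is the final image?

Lens 1: 1/d_i1 = 1/f₁ − 1/d_o1 = 1/(40.0) − 1/(120) = 0.01667, so d_i1 = 60.00 cm.
The intermediate image is 60.00 cm to the right of lens 1, which is 111 − (60.00) = 51.00 cm to the left of lens 2, so d_o2 = +51.00 cm.
Lens 2: 1/d_i2 = 1/f₂ − 1/d_o2 = 1/(40.0) − 1/(51.00) = 0.005392, so d_i2 = 185 cm.
The final image is real, 185 cm to the right of lens 2 (overall magnification ≈ 1.8).

185 cm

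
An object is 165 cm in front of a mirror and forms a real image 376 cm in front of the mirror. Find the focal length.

f = 115 cm (concave)

Real image ⇒ d_i = +376 cm.
1/f = 1/d_o + 1/d_i = 1/(165) + 1/(376) = 0.008720, so f = 115 cm.
Since f is positive, the mirror is concave.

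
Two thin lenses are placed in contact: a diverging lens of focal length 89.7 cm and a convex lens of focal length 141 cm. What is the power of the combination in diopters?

P = -0.406 D

P₁ = 1/f₁ = 1/(-0.897 m) = -1.115 D; P₂ = 1/f₂ = 1/(1.41 m) = +0.7092 D.
For thin lenses in contact, P = P₁ + P₂ = (-1.115) + (+0.7092) = -0.406 D.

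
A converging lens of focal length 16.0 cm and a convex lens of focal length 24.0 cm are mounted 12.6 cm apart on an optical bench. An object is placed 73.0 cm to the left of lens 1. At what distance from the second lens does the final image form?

5.94 cm

Lens 1: 1/d_i1 = 1/f₁ − 1/d_o1 = 1/(16.0) − 1/(73.0) = 0.04880, so d_i1 = 20.49 cm.
The intermediate image is 20.49 cm to the right of lens 1, which lies 7.890 cm to the right of lens 2 — a virtual object — so d_o2 = −7.890 cm.
Lens 2: 1/d_i2 = 1/f₂ − 1/d_o2 = 1/(24.0) − 1/(-7.890) = 0.1684, so d_i2 = 5.94 cm.
The final image is real, 5.94 cm to the right of lens 2 (overall magnification ≈ -0.21).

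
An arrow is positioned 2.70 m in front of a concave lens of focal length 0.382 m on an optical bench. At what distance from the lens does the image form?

0.335 m

For a concave lens, f = -0.382 m.
Thin-lens equation: 1/q = 1/f − 1/p = 1/(-0.3820) − 1/(2.70) = -2.618 − 0.3704 = -2.988, so q = -0.335 m.
The image is virtual, upright and reduced, on the same side as the object.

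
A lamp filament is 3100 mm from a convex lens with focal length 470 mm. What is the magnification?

m = -0.179

1/d_i = 1/f − 1/d_o = 1/(470.0) − 1/(3100) = 0.001805, so d_i = 554.0 mm.
m = −d_i/d_o = −(554.0)/(3100) = -0.179.
The image is real, inverted and reduced, on the far side of the lens.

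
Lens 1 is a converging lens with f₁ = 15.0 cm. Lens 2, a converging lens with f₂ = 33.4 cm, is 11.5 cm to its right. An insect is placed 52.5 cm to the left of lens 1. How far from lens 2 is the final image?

Lens 1: 1/d_i1 = 1/f₁ − 1/d_o1 = 1/(15.0) − 1/(52.5) = 0.04762, so d_i1 = 21.00 cm.
The intermediate image is 21.00 cm to the right of lens 1, which lies 9.500 cm to the right of lens 2 — a virtual object — so d_o2 = −9.500 cm.
Lens 2: 1/d_i2 = 1/f₂ − 1/d_o2 = 1/(33.4) − 1/(-9.500) = 0.1352, so d_i2 = 7.40 cm.
The final image is real, 7.40 cm to the right of lens 2 (overall magnification ≈ -0.31).

7.40 cm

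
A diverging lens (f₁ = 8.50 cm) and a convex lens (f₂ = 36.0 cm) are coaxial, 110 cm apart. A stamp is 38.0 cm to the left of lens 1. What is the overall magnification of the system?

m = -0.0813

f₁ = −8.50 cm (diverging).
Lens 1: 1/d_i1 = 1/(-8.50) − 1/(38.0) = -0.1440, so d_i1 = -6.946 cm; m₁ = −d_i1/d_o1 = +0.1828.
d_o2 = 110 − (-6.946) = 116.9 cm.
Lens 2: 1/d_i2 = 1/(36.0) − 1/(116.9) = 0.01922, so d_i2 = 52.02 cm; m₂ = −d_i2/d_o2 = -0.4450.
m = m₁·m₂ = (+0.1828)(-0.4450) = -0.0813.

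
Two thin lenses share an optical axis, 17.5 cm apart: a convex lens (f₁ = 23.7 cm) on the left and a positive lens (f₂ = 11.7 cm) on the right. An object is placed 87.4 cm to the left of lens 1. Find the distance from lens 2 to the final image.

6.58 cm

Lens 1: 1/d_i1 = 1/f₁ − 1/d_o1 = 1/(23.7) − 1/(87.4) = 0.03075, so d_i1 = 32.52 cm.
The intermediate image is 32.52 cm to the right of lens 1, which lies 15.02 cm to the right of lens 2 — a virtual object — so d_o2 = −15.02 cm.
Lens 2: 1/d_i2 = 1/f₂ − 1/d_o2 = 1/(11.7) − 1/(-15.02) = 0.1520, so d_i2 = 6.58 cm.
The final image is real, 6.58 cm to the right of lens 2 (overall magnification ≈ -0.16).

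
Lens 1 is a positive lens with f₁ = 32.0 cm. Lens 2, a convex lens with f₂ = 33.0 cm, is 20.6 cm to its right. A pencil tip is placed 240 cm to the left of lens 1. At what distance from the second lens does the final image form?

10.9 cm

Lens 1: 1/d_i1 = 1/f₁ − 1/d_o1 = 1/(32.0) − 1/(240) = 0.02708, so d_i1 = 36.92 cm.
The intermediate image is 36.92 cm to the right of lens 1, which lies 16.32 cm to the right of lens 2 — a virtual object — so d_o2 = −16.32 cm.
Lens 2: 1/d_i2 = 1/f₂ − 1/d_o2 = 1/(33.0) − 1/(-16.32) = 0.09158, so d_i2 = 10.9 cm.
The final image is real, 10.9 cm to the right of lens 2 (overall magnification ≈ -0.10).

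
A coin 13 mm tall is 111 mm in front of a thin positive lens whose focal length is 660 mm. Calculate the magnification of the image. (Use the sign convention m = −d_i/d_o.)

m = +1.20

1/d_i = 1/f − 1/d_o = 1/(660.0) − 1/(111) = -0.007494, so d_i = -133.4 mm.
m = −d_i/d_o = −(-133.4)/(111) = +1.20.
The image is virtual, upright and enlarged, on the same side as the object.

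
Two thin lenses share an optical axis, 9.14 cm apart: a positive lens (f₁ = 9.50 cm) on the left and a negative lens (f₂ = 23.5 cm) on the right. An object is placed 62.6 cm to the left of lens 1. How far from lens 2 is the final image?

2.26 cm

Lens 1: 1/d_i1 = 1/f₁ − 1/d_o1 = 1/(9.50) − 1/(62.6) = 0.08929, so d_i1 = 11.20 cm.
The intermediate image is 11.20 cm to the right of lens 1, which lies 2.060 cm to the right of lens 2 — a virtual object — so d_o2 = −2.060 cm.
Lens 2 is diverging, so f₂ = −23.5 cm.
Lens 2: 1/d_i2 = 1/f₂ − 1/d_o2 = 1/(-23.5) − 1/(-2.060) = 0.4429, so d_i2 = 2.26 cm.
The final image is real, 2.26 cm to the right of lens 2 (overall magnification ≈ -0.20).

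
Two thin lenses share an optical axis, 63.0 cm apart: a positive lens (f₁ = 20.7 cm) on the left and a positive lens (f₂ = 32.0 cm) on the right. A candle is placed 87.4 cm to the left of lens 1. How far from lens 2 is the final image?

296 cm

Lens 1: 1/d_i1 = 1/f₁ − 1/d_o1 = 1/(20.7) − 1/(87.4) = 0.03687, so d_i1 = 27.12 cm.
The intermediate image is 27.12 cm to the right of lens 1, which is 63.0 − (27.12) = 35.88 cm to the left of lens 2, so d_o2 = +35.88 cm.
Lens 2: 1/d_i2 = 1/f₂ − 1/d_o2 = 1/(32.0) − 1/(35.88) = 0.003379, so d_i2 = 296 cm.
The final image is real, 296 cm to the right of lens 2 (overall magnification ≈ 2.6).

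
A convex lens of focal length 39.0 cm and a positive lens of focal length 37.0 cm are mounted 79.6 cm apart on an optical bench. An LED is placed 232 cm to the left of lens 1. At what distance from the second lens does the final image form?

283 cm

Lens 1: 1/d_i1 = 1/f₁ − 1/d_o1 = 1/(39.0) − 1/(232) = 0.02133, so d_i1 = 46.88 cm.
The intermediate image is 46.88 cm to the right of lens 1, which is 79.6 − (46.88) = 32.72 cm to the left of lens 2, so d_o2 = +32.72 cm.
Lens 2: 1/d_i2 = 1/f₂ − 1/d_o2 = 1/(37.0) − 1/(32.72) = -0.003535, so d_i2 = -283 cm.
The final image is virtual, 283 cm to the left of lens 2 (overall magnification ≈ -1.7).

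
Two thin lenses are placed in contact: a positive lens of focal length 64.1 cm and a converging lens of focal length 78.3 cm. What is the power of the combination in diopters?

P = +2.84 D

P₁ = 1/f₁ = 1/(0.641 m) = +1.560 D; P₂ = 1/f₂ = 1/(0.783 m) = +1.277 D.
For thin lenses in contact, P = P₁ + P₂ = (+1.560) + (+1.277) = +2.84 D.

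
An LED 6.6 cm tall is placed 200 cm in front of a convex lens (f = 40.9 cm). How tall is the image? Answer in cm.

1.70 cm

1/d_i = 1/f − 1/d_o = 1/(40.90) − 1/(200) = 0.01945, so d_i = 51.41 cm.
m = −d_i/d_o = -0.2571.
|h_i| = |m|·h_o = 0.2571 × 6.6 = 1.70 cm. The image is real, inverted and reduced, on the far side of the lens.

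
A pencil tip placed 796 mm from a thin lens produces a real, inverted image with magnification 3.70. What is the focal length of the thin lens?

m = −d_i/d_o ⇒ d_i = −m·d_o = −(-3.70)·(796) = 2945 mm.
1/f = 1/d_o + 1/d_i = 1/(796) + 1/(2945) = 0.001596, so f = 627 mm.
Since f is positive, the thin lens is converging.

f = 627 mm (converging)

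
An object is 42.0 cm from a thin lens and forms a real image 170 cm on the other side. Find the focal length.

f = 33.7 cm (converging)

Real image ⇒ d_i = +170 cm.
1/f = 1/d_o + 1/d_i = 1/(42.0) + 1/(170) = 0.02969, so f = 33.7 cm.
Since f is positive, the thin lens is converging.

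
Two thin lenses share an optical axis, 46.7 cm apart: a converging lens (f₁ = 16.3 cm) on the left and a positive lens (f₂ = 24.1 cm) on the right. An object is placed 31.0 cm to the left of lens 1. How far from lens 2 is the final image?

Lens 1: 1/d_i1 = 1/f₁ − 1/d_o1 = 1/(16.3) − 1/(31.0) = 0.02909, so d_i1 = 34.37 cm.
The intermediate image is 34.37 cm to the right of lens 1, which is 46.7 − (34.37) = 12.33 cm to the left of lens 2, so d_o2 = +12.33 cm.
Lens 2: 1/d_i2 = 1/f₂ − 1/d_o2 = 1/(24.1) − 1/(12.33) = -0.03961, so d_i2 = -25.2 cm.
The final image is virtual, 25.2 cm to the left of lens 2 (overall magnification ≈ -2.3).

25.2 cm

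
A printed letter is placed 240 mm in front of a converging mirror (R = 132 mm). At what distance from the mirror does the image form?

91.0 mm

f = R/2 = 132/2 = 66.00 mm.
Mirror equation: 1/q = 1/f − 1/p = 1/(66.00) − 1/(240) = 0.01515 − 0.004167 = 0.01098, so q = 91.0 mm.
The image is real, inverted and reduced, in front of the mirror.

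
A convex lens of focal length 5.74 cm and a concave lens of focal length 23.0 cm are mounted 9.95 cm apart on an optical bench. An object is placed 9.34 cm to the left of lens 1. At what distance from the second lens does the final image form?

6.29 cm

Lens 1: 1/d_i1 = 1/f₁ − 1/d_o1 = 1/(5.74) − 1/(9.34) = 0.06715, so d_i1 = 14.89 cm.
The intermediate image is 14.89 cm to the right of lens 1, which lies 4.940 cm to the right of lens 2 — a virtual object — so d_o2 = −4.940 cm.
Lens 2 is diverging, so f₂ = −23.0 cm.
Lens 2: 1/d_i2 = 1/f₂ − 1/d_o2 = 1/(-23.0) − 1/(-4.940) = 0.1590, so d_i2 = 6.29 cm.
The final image is real, 6.29 cm to the right of lens 2 (overall magnification ≈ -2.0).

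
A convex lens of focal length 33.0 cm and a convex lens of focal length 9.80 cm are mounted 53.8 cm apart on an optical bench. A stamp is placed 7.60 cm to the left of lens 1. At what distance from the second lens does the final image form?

Lens 1: 1/d_i1 = 1/f₁ − 1/d_o1 = 1/(33.0) − 1/(7.60) = -0.1013, so d_i1 = -9.874 cm.
The intermediate image is 9.874 cm to the left of lens 1 (virtual), which is 53.8 − (-9.874) = 63.67 cm to the left of lens 2, so d_o2 = +63.67 cm.
Lens 2: 1/d_i2 = 1/f₂ − 1/d_o2 = 1/(9.80) − 1/(63.67) = 0.08633, so d_i2 = 11.6 cm.
The final image is real, 11.6 cm to the right of lens 2 (overall magnification ≈ -0.24).

11.6 cm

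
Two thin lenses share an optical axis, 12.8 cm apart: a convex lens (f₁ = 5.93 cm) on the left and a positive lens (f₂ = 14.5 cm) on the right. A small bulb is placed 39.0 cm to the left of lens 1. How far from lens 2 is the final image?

9.69 cm

Lens 1: 1/d_i1 = 1/f₁ − 1/d_o1 = 1/(5.93) − 1/(39.0) = 0.1430, so d_i1 = 6.993 cm.
The intermediate image is 6.993 cm to the right of lens 1, which is 12.8 − (6.993) = 5.807 cm to the left of lens 2, so d_o2 = +5.807 cm.
Lens 2: 1/d_i2 = 1/f₂ − 1/d_o2 = 1/(14.5) − 1/(5.807) = -0.1032, so d_i2 = -9.69 cm.
The final image is virtual, 9.69 cm to the left of lens 2 (overall magnification ≈ -0.30).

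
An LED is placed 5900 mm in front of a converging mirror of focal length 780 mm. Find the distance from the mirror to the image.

Mirror equation: 1/v = 1/f − 1/u = 1/(780.0) − 1/(5900) = 0.001282 − 0.0001695 = 0.001113, so v = 899 mm.
The image is real, inverted and reduced, in front of the mirror.

899 mm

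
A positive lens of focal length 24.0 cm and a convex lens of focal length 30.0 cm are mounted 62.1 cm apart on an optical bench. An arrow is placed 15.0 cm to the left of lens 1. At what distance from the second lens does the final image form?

Lens 1: 1/d_i1 = 1/f₁ − 1/d_o1 = 1/(24.0) − 1/(15.0) = -0.02500, so d_i1 = -40.00 cm.
The intermediate image is 40.00 cm to the left of lens 1 (virtual), which is 62.1 − (-40.00) = 102.1 cm to the left of lens 2, so d_o2 = +102.1 cm.
Lens 2: 1/d_i2 = 1/f₂ − 1/d_o2 = 1/(30.0) − 1/(102.1) = 0.02354, so d_i2 = 42.5 cm.
The final image is real, 42.5 cm to the right of lens 2 (overall magnification ≈ -1.1).

42.5 cm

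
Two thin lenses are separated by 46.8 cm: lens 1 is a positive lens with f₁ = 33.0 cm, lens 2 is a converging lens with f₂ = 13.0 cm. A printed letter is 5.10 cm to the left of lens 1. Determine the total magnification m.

m = -0.386

Lens 1: 1/d_i1 = 1/(33.0) − 1/(5.10) = -0.1658, so d_i1 = -6.032 cm; m₁ = −d_i1/d_o1 = +1.183.
d_o2 = 46.8 − (-6.032) = 52.83 cm.
Lens 2: 1/d_i2 = 1/(13.0) − 1/(52.83) = 0.05799, so d_i2 = 17.24 cm; m₂ = −d_i2/d_o2 = -0.3264.
m = m₁·m₂ = (+1.183)(-0.3264) = -0.386.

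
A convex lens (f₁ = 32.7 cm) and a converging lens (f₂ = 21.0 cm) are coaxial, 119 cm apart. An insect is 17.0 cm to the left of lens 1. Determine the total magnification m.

m = -0.328

Lens 1: 1/d_i1 = 1/(32.7) − 1/(17.0) = -0.02824, so d_i1 = -35.41 cm; m₁ = −d_i1/d_o1 = +2.083.
d_o2 = 119 − (-35.41) = 154.4 cm.
Lens 2: 1/d_i2 = 1/(21.0) − 1/(154.4) = 0.04114, so d_i2 = 24.31 cm; m₂ = −d_i2/d_o2 = -0.1574.
m = m₁·m₂ = (+2.083)(-0.1574) = -0.328.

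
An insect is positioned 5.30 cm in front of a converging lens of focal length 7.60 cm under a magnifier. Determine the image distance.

Lens equation: 1/s_i = 1/f − 1/s_o = 1/(7.600) − 1/(5.30) = 0.1316 − 0.1887 = -0.05710, so s_i = -17.5 cm.
The image is virtual, upright and enlarged, on the same side as the object.

17.5 cm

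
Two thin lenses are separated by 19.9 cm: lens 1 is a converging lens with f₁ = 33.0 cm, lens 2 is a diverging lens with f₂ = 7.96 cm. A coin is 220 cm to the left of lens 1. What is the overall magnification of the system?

Lens 1: 1/d_i1 = 1/(33.0) − 1/(220) = 0.02576, so d_i1 = 38.82 cm; m₁ = −d_i1/d_o1 = -0.1765.
d_o2 = 19.9 − (38.82) = -18.92 cm (virtual object).
f₂ = −7.96 cm (diverging).
Lens 2: 1/d_i2 = 1/(-7.96) − 1/(-18.92) = -0.07277, so d_i2 = -13.74 cm; m₂ = −d_i2/d_o2 = -0.7263.
m = m₁·m₂ = (-0.1765)(-0.7263) = +0.128.

m = +0.128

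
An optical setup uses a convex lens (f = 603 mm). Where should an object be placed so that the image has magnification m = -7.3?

686 mm

m = −d_i/d_o ⇒ d_i = −m·d_o.
1/f = 1/d_o + 1/d_i = 1/d_o − 1/(m·d_o) = (1 − 1/m)/d_o, so d_o = f(1 − 1/m) = (603.0)(1 − 1/(-7.3)) = 686 mm.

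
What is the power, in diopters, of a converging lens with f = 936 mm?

f = 93.6 cm = 0.936 m.
P = 1/f = 1/(0.936 m) = +1.07 D.

P = +1.07 D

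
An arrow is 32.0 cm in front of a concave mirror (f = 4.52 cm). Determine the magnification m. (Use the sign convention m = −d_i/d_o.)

1/d_i = 1/f − 1/d_o = 1/(4.520) − 1/(32.0) = 0.1900, so d_i = 5.263 cm.
m = −d_i/d_o = −(5.263)/(32.0) = -0.164.
The image is real, inverted and reduced, in front of the mirror.

m = -0.164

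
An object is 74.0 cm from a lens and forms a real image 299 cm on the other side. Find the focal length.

Real image ⇒ d_i = +299 cm.
1/f = 1/d_o + 1/d_i = 1/(74.0) + 1/(299) = 0.01686, so f = 59.3 cm.
Since f is positive, the lens is converging.

f = 59.3 cm (converging)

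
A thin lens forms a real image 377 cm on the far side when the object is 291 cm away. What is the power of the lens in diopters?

d_i = +377 cm.
1/f = 1/d_o + 1/d_i = 1/(291) + 1/(377) = 0.006089 cm⁻¹.
f = 164.2 cm = 1.642 m, so P = 1/f = +0.609 D.

P = +0.609 D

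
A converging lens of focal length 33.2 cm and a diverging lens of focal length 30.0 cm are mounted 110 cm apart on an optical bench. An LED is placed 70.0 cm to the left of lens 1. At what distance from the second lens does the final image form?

18.3 cm

Lens 1: 1/d_i1 = 1/f₁ − 1/d_o1 = 1/(33.2) − 1/(70.0) = 0.01583, so d_i1 = 63.15 cm.
The intermediate image is 63.15 cm to the right of lens 1, which is 110 − (63.15) = 46.85 cm to the left of lens 2, so d_o2 = +46.85 cm.
Lens 2 is diverging, so f₂ = −30.0 cm.
Lens 2: 1/d_i2 = 1/f₂ − 1/d_o2 = 1/(-30.0) − 1/(46.85) = -0.05468, so d_i2 = -18.3 cm.
The final image is virtual, 18.3 cm to the left of lens 2 (overall magnification ≈ -0.35).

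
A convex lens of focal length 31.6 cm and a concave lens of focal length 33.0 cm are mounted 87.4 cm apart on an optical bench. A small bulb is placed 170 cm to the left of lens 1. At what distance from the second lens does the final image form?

Lens 1: 1/d_i1 = 1/f₁ − 1/d_o1 = 1/(31.6) − 1/(170) = 0.02576, so d_i1 = 38.82 cm.
The intermediate image is 38.82 cm to the right of lens 1, which is 87.4 − (38.82) = 48.58 cm to the left of lens 2, so d_o2 = +48.58 cm.
Lens 2 is diverging, so f₂ = −33.0 cm.
Lens 2: 1/d_i2 = 1/f₂ − 1/d_o2 = 1/(-33.0) − 1/(48.58) = -0.05089, so d_i2 = -19.7 cm.
The final image is virtual, 19.7 cm to the left of lens 2 (overall magnification ≈ -0.092).

19.7 cm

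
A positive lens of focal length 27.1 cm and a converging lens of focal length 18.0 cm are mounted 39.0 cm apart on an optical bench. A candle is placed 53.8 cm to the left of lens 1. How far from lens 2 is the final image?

8.36 cm

Lens 1: 1/d_i1 = 1/f₁ − 1/d_o1 = 1/(27.1) − 1/(53.8) = 0.01831, so d_i1 = 54.61 cm.
The intermediate image is 54.61 cm to the right of lens 1, which lies 15.61 cm to the right of lens 2 — a virtual object — so d_o2 = −15.61 cm.
Lens 2: 1/d_i2 = 1/f₂ − 1/d_o2 = 1/(18.0) − 1/(-15.61) = 0.1196, so d_i2 = 8.36 cm.
The final image is real, 8.36 cm to the right of lens 2 (overall magnification ≈ -0.54).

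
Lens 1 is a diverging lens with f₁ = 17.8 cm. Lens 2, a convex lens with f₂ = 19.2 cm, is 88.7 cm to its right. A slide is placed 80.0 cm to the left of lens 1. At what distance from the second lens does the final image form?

23.6 cm

Lens 1 is diverging, so f₁ = −17.8 cm.
Lens 1: 1/d_i1 = 1/f₁ − 1/d_o1 = 1/(-17.8) − 1/(80.0) = -0.06868, so d_i1 = -14.56 cm.
The intermediate image is 14.56 cm to the left of lens 1 (virtual), which is 88.7 − (-14.56) = 103.3 cm to the left of lens 2, so d_o2 = +103.3 cm.
Lens 2: 1/d_i2 = 1/f₂ − 1/d_o2 = 1/(19.2) − 1/(103.3) = 0.04240, so d_i2 = 23.6 cm.
The final image is real, 23.6 cm to the right of lens 2 (overall magnification ≈ -0.042).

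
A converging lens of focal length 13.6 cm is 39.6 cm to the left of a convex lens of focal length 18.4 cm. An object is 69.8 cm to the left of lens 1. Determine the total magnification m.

m = +1.03

Lens 1: 1/d_i1 = 1/(13.6) − 1/(69.8) = 0.05920, so d_i1 = 16.89 cm; m₁ = −d_i1/d_o1 = -0.2420.
d_o2 = 39.6 − (16.89) = 22.71 cm.
Lens 2: 1/d_i2 = 1/(18.4) − 1/(22.71) = 0.01031, so d_i2 = 96.95 cm; m₂ = −d_i2/d_o2 = -4.269.
m = m₁·m₂ = (-0.2420)(-4.269) = +1.03.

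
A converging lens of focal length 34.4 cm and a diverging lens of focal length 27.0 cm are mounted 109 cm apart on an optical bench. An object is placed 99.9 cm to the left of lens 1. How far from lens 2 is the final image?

Lens 1: 1/d_i1 = 1/f₁ − 1/d_o1 = 1/(34.4) − 1/(99.9) = 0.01906, so d_i1 = 52.47 cm.
The intermediate image is 52.47 cm to the right of lens 1, which is 109 − (52.47) = 56.53 cm to the left of lens 2, so d_o2 = +56.53 cm.
Lens 2 is diverging, so f₂ = −27.0 cm.
Lens 2: 1/d_i2 = 1/f₂ − 1/d_o2 = 1/(-27.0) − 1/(56.53) = -0.05473, so d_i2 = -18.3 cm.
The final image is virtual, 18.3 cm to the left of lens 2 (overall magnification ≈ -0.17).

18.3 cm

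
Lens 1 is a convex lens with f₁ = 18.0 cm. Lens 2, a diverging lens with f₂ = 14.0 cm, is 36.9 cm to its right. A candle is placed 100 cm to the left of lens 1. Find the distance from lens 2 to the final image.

7.23 cm

Lens 1: 1/d_i1 = 1/f₁ − 1/d_o1 = 1/(18.0) − 1/(100) = 0.04556, so d_i1 = 21.95 cm.
The intermediate image is 21.95 cm to the right of lens 1, which is 36.9 − (21.95) = 14.95 cm to the left of lens 2, so d_o2 = +14.95 cm.
Lens 2 is diverging, so f₂ = −14.0 cm.
Lens 2: 1/d_i2 = 1/f₂ − 1/d_o2 = 1/(-14.0) − 1/(14.95) = -0.1383, so d_i2 = -7.23 cm.
The final image is virtual, 7.23 cm to the left of lens 2 (overall magnification ≈ -0.11).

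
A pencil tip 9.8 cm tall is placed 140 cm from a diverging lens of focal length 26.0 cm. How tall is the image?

1.53 cm

For a diverging lens, f = -26.0 cm.
1/d_i = 1/f − 1/d_o = 1/(-26.00) − 1/(140) = -0.04560, so d_i = -21.93 cm.
m = −d_i/d_o = +0.1566.
|h_i| = |m|·h_o = 0.1566 × 9.8 = 1.53 cm. The image is virtual, upright and reduced, on the same side as the object.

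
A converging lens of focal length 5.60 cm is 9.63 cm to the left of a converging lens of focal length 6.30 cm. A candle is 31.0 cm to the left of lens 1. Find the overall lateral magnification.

Lens 1: 1/d_i1 = 1/(5.60) − 1/(31.0) = 0.1463, so d_i1 = 6.835 cm; m₁ = −d_i1/d_o1 = -0.2205.
d_o2 = 9.63 − (6.835) = 2.795 cm.
Lens 2: 1/d_i2 = 1/(6.30) − 1/(2.795) = -0.1991, so d_i2 = -5.024 cm; m₂ = −d_i2/d_o2 = +1.797.
m = m₁·m₂ = (-0.2205)(+1.797) = -0.396.

m = -0.396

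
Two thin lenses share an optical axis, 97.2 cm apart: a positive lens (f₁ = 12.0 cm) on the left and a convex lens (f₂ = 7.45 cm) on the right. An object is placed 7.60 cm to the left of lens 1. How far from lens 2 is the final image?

Lens 1: 1/d_i1 = 1/f₁ − 1/d_o1 = 1/(12.0) − 1/(7.60) = -0.04825, so d_i1 = -20.73 cm.
The intermediate image is 20.73 cm to the left of lens 1 (virtual), which is 97.2 − (-20.73) = 117.9 cm to the left of lens 2, so d_o2 = +117.9 cm.
Lens 2: 1/d_i2 = 1/f₂ − 1/d_o2 = 1/(7.45) − 1/(117.9) = 0.1257, so d_i2 = 7.95 cm.
The final image is real, 7.95 cm to the right of lens 2 (overall magnification ≈ -0.18).

7.95 cm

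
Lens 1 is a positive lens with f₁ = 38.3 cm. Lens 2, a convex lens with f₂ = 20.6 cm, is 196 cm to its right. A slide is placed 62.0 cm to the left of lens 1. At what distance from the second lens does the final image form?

Lens 1: 1/d_i1 = 1/f₁ − 1/d_o1 = 1/(38.3) − 1/(62.0) = 0.009981, so d_i1 = 100.2 cm.
The intermediate image is 100.2 cm to the right of lens 1, which is 196 − (100.2) = 95.80 cm to the left of lens 2, so d_o2 = +95.80 cm.
Lens 2: 1/d_i2 = 1/f₂ − 1/d_o2 = 1/(20.6) − 1/(95.80) = 0.03811, so d_i2 = 26.2 cm.
The final image is real, 26.2 cm to the right of lens 2 (overall magnification ≈ 0.44).

26.2 cm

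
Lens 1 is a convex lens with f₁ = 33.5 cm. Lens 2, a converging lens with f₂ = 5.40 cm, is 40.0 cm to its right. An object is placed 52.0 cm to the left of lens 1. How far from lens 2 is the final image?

4.91 cm

Lens 1: 1/d_i1 = 1/f₁ − 1/d_o1 = 1/(33.5) − 1/(52.0) = 0.01062, so d_i1 = 94.16 cm.
The intermediate image is 94.16 cm to the right of lens 1, which lies 54.16 cm to the right of lens 2 — a virtual object — so d_o2 = −54.16 cm.
Lens 2: 1/d_i2 = 1/f₂ − 1/d_o2 = 1/(5.40) − 1/(-54.16) = 0.2036, so d_i2 = 4.91 cm.
The final image is real, 4.91 cm to the right of lens 2 (overall magnification ≈ -0.16).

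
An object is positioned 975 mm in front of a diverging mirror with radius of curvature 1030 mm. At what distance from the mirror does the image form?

f = R/2 = 1030/2 = 515.0 mm; for a diverging mirror, f = -515.0 mm.
Mirror equation: 1/v = 1/f − 1/u = 1/(-515.0) − 1/(975) = -0.001942 − 0.001026 = -0.002967, so v = -337 mm.
The image is virtual, upright and reduced, behind the mirror.

337 mm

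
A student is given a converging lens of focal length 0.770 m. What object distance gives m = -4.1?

m = −d_i/d_o ⇒ d_i = −m·d_o.
1/f = 1/d_o + 1/d_i = 1/d_o − 1/(m·d_o) = (1 − 1/m)/d_o, so d_o = f(1 − 1/m) = (0.7700)(1 − 1/(-4.1)) = 0.958 m.

0.958 m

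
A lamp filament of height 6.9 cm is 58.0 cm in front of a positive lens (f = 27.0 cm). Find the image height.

1/d_i = 1/f − 1/d_o = 1/(27.00) − 1/(58.0) = 0.01980, so d_i = 50.52 cm.
m = −d_i/d_o = -0.8710.
|h_i| = |m|·h_o = 0.8710 × 6.9 = 6.01 cm. The image is real, inverted and reduced, on the far side of the lens.

6.01 cm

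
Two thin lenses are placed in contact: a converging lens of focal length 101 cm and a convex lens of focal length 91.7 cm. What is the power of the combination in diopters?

P₁ = 1/f₁ = 1/(1.01 m) = +0.9901 D; P₂ = 1/f₂ = 1/(0.917 m) = +1.091 D.
For thin lenses in contact, P = P₁ + P₂ = (+0.9901) + (+1.091) = +2.08 D.

P = +2.08 D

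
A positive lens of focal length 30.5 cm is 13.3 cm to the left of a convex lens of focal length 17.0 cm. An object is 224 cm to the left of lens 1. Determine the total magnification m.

m = -0.0687

Lens 1: 1/d_i1 = 1/(30.5) − 1/(224) = 0.02832, so d_i1 = 35.31 cm; m₁ = −d_i1/d_o1 = -0.1576.
d_o2 = 13.3 − (35.31) = -22.01 cm (virtual object).
Lens 2: 1/d_i2 = 1/(17.0) − 1/(-22.01) = 0.1043, so d_i2 = 9.592 cm; m₂ = −d_i2/d_o2 = +0.4358.
m = m₁·m₂ = (-0.1576)(+0.4358) = -0.0687.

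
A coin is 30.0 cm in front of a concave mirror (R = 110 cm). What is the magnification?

m = +2.20

f = R/2 = 110/2 = 55.00 cm.
1/d_i = 1/f − 1/d_o = 1/(55.00) − 1/(30.0) = -0.01515, so d_i = -66.00 cm.
m = −d_i/d_o = −(-66.00)/(30.0) = +2.20.
The image is virtual, upright and enlarged, behind the mirror.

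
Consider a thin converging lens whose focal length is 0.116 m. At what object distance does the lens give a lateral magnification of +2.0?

m = −d_i/d_o ⇒ d_i = −m·d_o.
1/f = 1/d_o + 1/d_i = 1/d_o − 1/(m·d_o) = (1 − 1/m)/d_o, so d_o = f(1 − 1/m) = (0.1160)(1 − 1/(+2.0)) = 0.0580 m.

0.0580 m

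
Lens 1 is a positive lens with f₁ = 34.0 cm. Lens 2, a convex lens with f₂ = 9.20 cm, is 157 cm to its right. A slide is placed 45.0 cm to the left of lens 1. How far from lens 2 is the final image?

Lens 1: 1/d_i1 = 1/f₁ − 1/d_o1 = 1/(34.0) − 1/(45.0) = 0.007190, so d_i1 = 139.1 cm.
The intermediate image is 139.1 cm to the right of lens 1, which is 157 − (139.1) = 17.90 cm to the left of lens 2, so d_o2 = +17.90 cm.
Lens 2: 1/d_i2 = 1/f₂ − 1/d_o2 = 1/(9.20) − 1/(17.90) = 0.05283, so d_i2 = 18.9 cm.
The final image is real, 18.9 cm to the right of lens 2 (overall magnification ≈ 3.3).

18.9 cm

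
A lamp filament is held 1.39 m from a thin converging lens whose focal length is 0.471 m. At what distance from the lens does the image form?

0.712 m

Lens equation: 1/q = 1/f − 1/p = 1/(0.4710) − 1/(1.39) = 2.123 − 0.7194 = 1.404, so q = 0.712 m.
The image is real, inverted and reduced, on the far side of the lens.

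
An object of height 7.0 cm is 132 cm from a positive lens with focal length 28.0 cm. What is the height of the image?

1/d_i = 1/f − 1/d_o = 1/(28.00) − 1/(132) = 0.02814, so d_i = 35.54 cm.
m = −d_i/d_o = -0.2692.
|h_i| = |m|·h_o = 0.2692 × 7.0 = 1.88 cm. The image is real, inverted and reduced, on the far side of the lens.

1.88 cm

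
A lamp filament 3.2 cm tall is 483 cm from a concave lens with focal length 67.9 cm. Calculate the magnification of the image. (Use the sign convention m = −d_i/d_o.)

m = +0.123

For a concave lens, f = -67.9 cm.
1/d_i = 1/f − 1/d_o = 1/(-67.90) − 1/(483) = -0.01680, so d_i = -59.53 cm.
m = −d_i/d_o = −(-59.53)/(483) = +0.123.
The image is virtual, upright and reduced, on the same side as the object.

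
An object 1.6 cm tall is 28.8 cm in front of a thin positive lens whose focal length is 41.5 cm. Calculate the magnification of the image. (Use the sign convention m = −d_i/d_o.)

1/d_i = 1/f − 1/d_o = 1/(41.50) − 1/(28.8) = -0.01063, so d_i = -94.11 cm.
m = −d_i/d_o = −(-94.11)/(28.8) = +3.27.
The image is virtual, upright and enlarged, on the same side as the object.

m = +3.27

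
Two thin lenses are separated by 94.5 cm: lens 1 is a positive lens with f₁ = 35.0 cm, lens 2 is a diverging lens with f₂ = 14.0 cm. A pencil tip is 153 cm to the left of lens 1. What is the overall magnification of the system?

m = -0.0658

Lens 1: 1/d_i1 = 1/(35.0) − 1/(153) = 0.02204, so d_i1 = 45.38 cm; m₁ = −d_i1/d_o1 = -0.2966.
d_o2 = 94.5 − (45.38) = 49.12 cm.
f₂ = −14.0 cm (diverging).
Lens 2: 1/d_i2 = 1/(-14.0) − 1/(49.12) = -0.09179, so d_i2 = -10.89 cm; m₂ = −d_i2/d_o2 = +0.2218.
m = m₁·m₂ = (-0.2966)(+0.2218) = -0.0658.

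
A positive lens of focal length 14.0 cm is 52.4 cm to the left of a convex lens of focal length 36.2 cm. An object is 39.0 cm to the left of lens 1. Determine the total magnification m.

Lens 1: 1/d_i1 = 1/(14.0) − 1/(39.0) = 0.04579, so d_i1 = 21.84 cm; m₁ = −d_i1/d_o1 = -0.5600.
d_o2 = 52.4 − (21.84) = 30.56 cm.
Lens 2: 1/d_i2 = 1/(36.2) − 1/(30.56) = -0.005098, so d_i2 = -196.1 cm; m₂ = −d_i2/d_o2 = +6.418.
m = m₁·m₂ = (-0.5600)(+6.418) = -3.59.

m = -3.59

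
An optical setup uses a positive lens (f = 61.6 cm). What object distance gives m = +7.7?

53.6 cm

m = −d_i/d_o ⇒ d_i = −m·d_o.
1/f = 1/d_o + 1/d_i = 1/d_o − 1/(m·d_o) = (1 − 1/m)/d_o, so d_o = f(1 − 1/m) = (61.60)(1 − 1/(+7.7)) = 53.6 cm.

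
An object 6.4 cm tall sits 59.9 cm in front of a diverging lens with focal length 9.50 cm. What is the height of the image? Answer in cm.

0.876 cm

For a diverging lens, f = -9.50 cm.
1/d_i = 1/f − 1/d_o = 1/(-9.500) − 1/(59.9) = -0.1220, so d_i = -8.200 cm.
m = −d_i/d_o = +0.1369.
|h_i| = |m|·h_o = 0.1369 × 6.4 = 0.876 cm. The image is virtual, upright and reduced, on the same side as the object.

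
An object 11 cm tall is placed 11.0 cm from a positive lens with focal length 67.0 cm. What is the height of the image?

1/d_i = 1/f − 1/d_o = 1/(67.00) − 1/(11.0) = -0.07598, so d_i = -13.16 cm.
m = −d_i/d_o = +1.196.
|h_i| = |m|·h_o = 1.196 × 11 = 13.2 cm. The image is virtual, upright and enlarged, on the same side as the object.

13.2 cm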